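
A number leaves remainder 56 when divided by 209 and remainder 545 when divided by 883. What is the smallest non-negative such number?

109154

Write x = 56 + 209·k. Then 209·k ≡ 545 − 56 ≡ 489 (mod 883).
Need 209⁻¹ mod 883. Extended Euclid on (883, 209):
883 = 4×209 + 47
209 = 4×47 + 21
47 = 2×21 + 5
21 = 4×5 + 1
5 = 5×1 + 0
Back-substitute:
1 = 21 − 4·5
1 = −4·47 + 9·21
1 = 9·209 − 40·47
1 = −40·883 + 169·209
209⁻¹ ≡ 169 (mod 883), so k ≡ 169·489 ≡ 522 (mod 883).
x = 56 + 209·522 = 109154.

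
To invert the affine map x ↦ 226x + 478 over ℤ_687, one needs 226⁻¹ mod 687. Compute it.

Extended Euclidean algorithm:
687 = 3×226 + 9
226 = 25×9 + 1
9 = 9×1 + 0
The gcd is 1. Working backward:
1 = 226 − 25·9
1 = −25·687 + 76·226
So 226·76 ≡ 1 (mod 687).

76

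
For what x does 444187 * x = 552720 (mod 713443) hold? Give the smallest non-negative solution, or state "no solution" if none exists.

29632

First find gcd(444187, 713443):
713443 = 1·444187 + 269256
444187 = 1·269256 + 174931
269256 = 1·174931 + 94325
174931 = 1·94325 + 80606
94325 = 1·80606 + 13719
80606 = 5·13719 + 12011
13719 = 1·12011 + 1708
12011 = 7·1708 + 55
1708 = 31·55 + 3
55 = 18·3 + 1
3 = 3·1 + 0
gcd = 1, so a unique solution mod 713443 exists.
Back-substitute for the Bézout coefficients:
1 = 55 − 18·3
1 = −18·1708 + 559·55
1 = 559·12011 − 3931·1708
1 = −3931·13719 + 4490·12011
1 = 4490·80606 − 26381·13719
1 = −26381·94325 + 30871·80606
1 = 30871·174931 − 57252·94325
1 = −57252·269256 + 88123·174931
1 = 88123·444187 − 145375·269256
1 = −145375·713443 + 233498·444187
So 444187·(233498) ≡ 1 (mod 713443), giving 444187⁻¹ ≡ 233498.
x ≡ 444187⁻¹·552720 ≡ 233498·552720 ≡ 29632 (mod 713443).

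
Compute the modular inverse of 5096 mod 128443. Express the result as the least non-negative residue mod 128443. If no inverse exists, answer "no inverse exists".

Compute gcd(5096, 128443):
128443 = 25*5096 + 1043
5096 = 4*1043 + 924
1043 = 1*924 + 119
924 = 7*119 + 91
119 = 1*91 + 28
91 = 3*28 + 7
28 = 4*7 + 0
The gcd is 7, not 1, hence no inverse exists.

no inverse exists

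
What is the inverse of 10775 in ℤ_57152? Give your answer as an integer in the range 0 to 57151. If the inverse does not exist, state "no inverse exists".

Apply the Euclidean algorithm to 57152 and 10775:
57152 = 5·10775 + 3277
10775 = 3·3277 + 944
3277 = 3·944 + 445
944 = 2·445 + 54
445 = 8·54 + 13
54 = 4·13 + 2
13 = 6·2 + 1
2 = 2·1 + 0
The gcd is 1. Working backward:
1 = 13 − 6·2
1 = −6·54 + 25·13
1 = 25·445 − 206·54
1 = −206·944 + 437·445
1 = 437·3277 − 1517·944
1 = −1517·10775 + 4988·3277
1 = 4988·57152 − 26457·10775
Thus 10775·(-26457) ≡ 1 (mod 57152); reducing, -26457 mod 57152 = 30695.

30695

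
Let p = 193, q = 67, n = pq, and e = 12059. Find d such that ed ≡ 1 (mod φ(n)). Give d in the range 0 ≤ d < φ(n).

11411

φ(n) = (p−1)(q−1) = 192·66 = 12672.
Need d with 12059·d ≡ 1 (mod 12672). Apply the extended Euclidean algorithm:
12672 = 1·12059 + 613
12059 = 19·613 + 412
613 = 1·412 + 201
412 = 2·201 + 10
201 = 20·10 + 1
10 = 10·1 + 0
Back-substitute:
1 = 201 − 20·10
1 = −20·412 + 41·201
1 = 41·613 − 61·412
1 = −61·12059 + 1200·613
1 = 1200·12672 − 1261·12059
So 12059·(-1261) ≡ 1 (mod 12672), hence d ≡ -1261 ≡ 11411 (mod 12672).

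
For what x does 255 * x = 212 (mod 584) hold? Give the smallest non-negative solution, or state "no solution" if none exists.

452

First find gcd(255, 584):
584 = 2·255 + 74
255 = 3·74 + 33
74 = 2·33 + 8
33 = 4·8 + 1
8 = 8·1 + 0
gcd = 1, so a unique solution mod 584 exists.
Back-substitute for the Bézout coefficients:
1 = 33 − 4·8
1 = −4·74 + 9·33
1 = 9·255 − 31·74
1 = −31·584 + 71·255
So 255·(71) ≡ 1 (mod 584), giving 255⁻¹ ≡ 71.
x ≡ 255⁻¹·212 ≡ 71·212 ≡ 452 (mod 584).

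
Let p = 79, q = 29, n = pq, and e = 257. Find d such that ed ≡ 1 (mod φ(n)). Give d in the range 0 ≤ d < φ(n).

17

φ(n) = (p−1)(q−1) = 78·28 = 2184.
Need d with 257·d ≡ 1 (mod 2184). Apply the extended Euclidean algorithm:
2184 = 8×257 + 128
257 = 2×128 + 1
128 = 128×1 + 0
Back-substitute:
1 = 257 − 2·128
1 = −2·2184 + 17·257
So 257·17 ≡ 1 (mod 2184), hence d = 17.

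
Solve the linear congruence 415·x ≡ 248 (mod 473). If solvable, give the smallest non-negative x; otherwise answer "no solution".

273

First find gcd(415, 473):
473 = 1×415 + 58
415 = 7×58 + 9
58 = 6×9 + 4
9 = 2×4 + 1
4 = 4×1 + 0
gcd = 1, so a unique solution mod 473 exists.
Back-substitute for the Bézout coefficients:
1 = 9 − 2·4
1 = −2·58 + 13·9
1 = 13·415 − 93·58
1 = −93·473 + 106·415
So 415·(106) ≡ 1 (mod 473), giving 415⁻¹ ≡ 106.
x ≡ 415⁻¹·248 ≡ 106·248 ≡ 273 (mod 473).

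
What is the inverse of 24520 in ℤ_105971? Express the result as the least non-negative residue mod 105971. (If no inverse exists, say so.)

73942

Apply the Euclidean algorithm to 105971 and 24520:
105971 = 4*24520 + 7891
24520 = 3*7891 + 847
7891 = 9*847 + 268
847 = 3*268 + 43
268 = 6*43 + 10
43 = 4*10 + 3
10 = 3*3 + 1
3 = 3*1 + 0
Since gcd(24520, 105971) = 1, back-substitute to write 1 as a combination:
1 = 10 − 3·3
1 = −3·43 + 13·10
1 = 13·268 − 81·43
1 = −81·847 + 256·268
1 = 256·7891 − 2385·847
1 = −2385·24520 + 7411·7891
1 = 7411·105971 − 32029·24520
Hence 24520⁻¹ ≡ -32029 ≡ 73942 (mod 105971).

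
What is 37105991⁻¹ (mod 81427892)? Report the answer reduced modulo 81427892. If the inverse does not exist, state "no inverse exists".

Euclidean algorithm on 81427892, 37105991:
81427892 = 2*37105991 + 7215910
37105991 = 5*7215910 + 1026441
7215910 = 7*1026441 + 30823
1026441 = 33*30823 + 9282
30823 = 3*9282 + 2977
9282 = 3*2977 + 351
2977 = 8*351 + 169
351 = 2*169 + 13
169 = 13*13 + 0
The gcd is 13, not 1, hence no inverse exists.

no inverse exists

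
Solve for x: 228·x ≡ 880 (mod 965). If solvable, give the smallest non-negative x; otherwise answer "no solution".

First find gcd(228, 965):
965 = 4·228 + 53
228 = 4·53 + 16
53 = 3·16 + 5
16 = 3·5 + 1
5 = 5·1 + 0
gcd = 1, so a unique solution mod 965 exists.
Back-substitute for the Bézout coefficients:
1 = 16 − 3·5
1 = −3·53 + 10·16
1 = 10·228 − 43·53
1 = −43·965 + 182·228
So 228·(182) ≡ 1 (mod 965), giving 228⁻¹ ≡ 182.
x ≡ 228⁻¹·880 ≡ 182·880 ≡ 935 (mod 965).

935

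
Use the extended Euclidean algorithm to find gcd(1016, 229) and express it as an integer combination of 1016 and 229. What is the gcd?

Repeated division:
1016 = 4*229 + 100
229 = 2*100 + 29
100 = 3*29 + 13
29 = 2*13 + 3
13 = 4*3 + 1
3 = 3*1 + 0
gcd(1016, 229) = 1.
Working backward:
1 = 13 − 4·3
1 = −4·29 + 9·13
1 = 9·100 − 31·29
1 = −31·229 + 71·100
1 = 71·1016 − 315·229
So 1 = (71)·1016 + (-315)·229.

1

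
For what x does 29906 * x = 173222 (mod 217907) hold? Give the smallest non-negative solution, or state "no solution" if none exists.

First find gcd(29906, 217907):
217907 = 7*29906 + 8565
29906 = 3*8565 + 4211
8565 = 2*4211 + 143
4211 = 29*143 + 64
143 = 2*64 + 15
64 = 4*15 + 4
15 = 3*4 + 3
4 = 1*3 + 1
3 = 3*1 + 0
gcd = 1, so a unique solution mod 217907 exists.
Back-substitute for the Bézout coefficients:
1 = 4 − 3
1 = −15 + 4·4
1 = 4·64 − 17·15
1 = −17·143 + 38·64
1 = 38·4211 − 1119·143
1 = −1119·8565 + 2276·4211
1 = 2276·29906 − 7947·8565
1 = −7947·217907 + 57905·29906
So 29906·(57905) ≡ 1 (mod 217907), giving 29906⁻¹ ≡ 57905.
x ≡ 29906⁻¹·173222 ≡ 57905·173222 ≡ 160700 (mod 217907).

160700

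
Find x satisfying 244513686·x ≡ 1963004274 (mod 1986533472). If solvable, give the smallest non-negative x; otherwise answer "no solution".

First find gcd(244513686, 1986533472):
1986533472 = 8×244513686 + 30423984
244513686 = 8×30423984 + 1121814
30423984 = 27×1121814 + 135006
1121814 = 8×135006 + 41766
135006 = 3×41766 + 9708
41766 = 4×9708 + 2934
9708 = 3×2934 + 906
2934 = 3×906 + 216
906 = 4×216 + 42
216 = 5×42 + 6
42 = 7×6 + 0
gcd = 6 and 6 | 1963004274, so solutions exist. Divide through by 6: 40752281x ≡ 327167379 (mod 331088912).
Now find 40752281⁻¹ mod 331088912:
331088912 = 8×40752281 + 5070664
40752281 = 8×5070664 + 186969
5070664 = 27×186969 + 22501
186969 = 8×22501 + 6961
22501 = 3×6961 + 1618
6961 = 4×1618 + 489
1618 = 3×489 + 151
489 = 3×151 + 36
151 = 4×36 + 7
36 = 5×7 + 1
7 = 7×1 + 0
Back-substitute:
1 = 36 − 5·7
1 = −5·151 + 21·36
1 = 21·489 − 68·151
1 = −68·1618 + 225·489
1 = 225·6961 − 968·1618
1 = −968·22501 + 3129·6961
1 = 3129·186969 − 26000·22501
1 = −26000·5070664 + 705129·186969
1 = 705129·40752281 − 5667032·5070664
1 = −5667032·331088912 + 46041385·40752281
So 40752281⁻¹ ≡ 46041385 (mod 331088912).
Then x ≡ 46041385·327167379 ≡ 236826667 (mod 331088912); the smallest non-negative solution is x = 236826667.

236826667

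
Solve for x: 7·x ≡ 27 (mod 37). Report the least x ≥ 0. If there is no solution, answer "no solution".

First find gcd(7, 37):
37 = 5×7 + 2
7 = 3×2 + 1
2 = 2×1 + 0
gcd = 1, so a unique solution mod 37 exists.
Back-substitute for the Bézout coefficients:
1 = 7 − 3·2
1 = −3·37 + 16·7
So 7·(16) ≡ 1 (mod 37), giving 7⁻¹ ≡ 16.
x ≡ 7⁻¹·27 ≡ 16·27 ≡ 25 (mod 37).

25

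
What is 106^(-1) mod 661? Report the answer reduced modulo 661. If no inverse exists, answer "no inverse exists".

555

Run Euclid on (661, 106):
661 = 6×106 + 25
106 = 4×25 + 6
25 = 4×6 + 1
6 = 6×1 + 0
gcd = 1, so the inverse exists. Back-substitute:
1 = 25 − 4·6
1 = −4·106 + 17·25
1 = 17·661 − 106·106
Thus 106·(-106) ≡ 1 (mod 661); reducing, -106 mod 661 = 555.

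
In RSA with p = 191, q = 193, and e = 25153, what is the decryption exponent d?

φ(n) = (p−1)(q−1) = 190·192 = 36480.
Need d with 25153·d ≡ 1 (mod 36480). Apply the extended Euclidean algorithm:
36480 = 1×25153 + 11327
25153 = 2×11327 + 2499
11327 = 4×2499 + 1331
2499 = 1×1331 + 1168
1331 = 1×1168 + 163
1168 = 7×163 + 27
163 = 6×27 + 1
27 = 27×1 + 0
Back-substitute:
1 = 163 − 6·27
1 = −6·1168 + 43·163
1 = 43·1331 − 49·1168
1 = −49·2499 + 92·1331
1 = 92·11327 − 417·2499
1 = −417·25153 + 926·11327
1 = 926·36480 − 1343·25153
So 25153·(-1343) ≡ 1 (mod 36480), hence d ≡ -1343 ≡ 35137 (mod 36480).

35137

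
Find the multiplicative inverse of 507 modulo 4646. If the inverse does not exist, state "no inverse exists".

2071

gcd(4646, 507) by repeated division:
4646 = 9*507 + 83
507 = 6*83 + 9
83 = 9*9 + 2
9 = 4*2 + 1
2 = 2*1 + 0
Since gcd(507, 4646) = 1, back-substitute to write 1 as a combination:
1 = 9 − 4·2
1 = −4·83 + 37·9
1 = 37·507 − 226·83
1 = −226·4646 + 2071·507
So 507·2071 ≡ 1 (mod 4646).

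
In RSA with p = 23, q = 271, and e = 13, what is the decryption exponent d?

457

φ(n) = (p−1)(q−1) = 22·270 = 5940.
Need d with 13·d ≡ 1 (mod 5940). Apply the extended Euclidean algorithm:
5940 = 456·13 + 12
13 = 1·12 + 1
12 = 12·1 + 0
Back-substitute:
1 = 13 − 12
1 = −5940 + 457·13
So 13·457 ≡ 1 (mod 5940), hence d = 457.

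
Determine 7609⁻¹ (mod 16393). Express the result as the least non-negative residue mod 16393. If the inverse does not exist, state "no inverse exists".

8915

Run Euclid on (16393, 7609):
16393 = 2·7609 + 1175
7609 = 6·1175 + 559
1175 = 2·559 + 57
559 = 9·57 + 46
57 = 1·46 + 11
46 = 4·11 + 2
11 = 5·2 + 1
2 = 2·1 + 0
Since gcd(7609, 16393) = 1, back-substitute to write 1 as a combination:
1 = 11 − 5·2
1 = −5·46 + 21·11
1 = 21·57 − 26·46
1 = −26·559 + 255·57
1 = 255·1175 − 536·559
1 = −536·7609 + 3471·1175
1 = 3471·16393 − 7478·7609
Hence 7609⁻¹ ≡ -7478 ≡ 8915 (mod 16393).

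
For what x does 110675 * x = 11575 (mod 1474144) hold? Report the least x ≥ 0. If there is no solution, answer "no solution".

191469

First find gcd(110675, 1474144):
1474144 = 13×110675 + 35369
110675 = 3×35369 + 4568
35369 = 7×4568 + 3393
4568 = 1×3393 + 1175
3393 = 2×1175 + 1043
1175 = 1×1043 + 132
1043 = 7×132 + 119
132 = 1×119 + 13
119 = 9×13 + 2
13 = 6×2 + 1
2 = 2×1 + 0
gcd = 1, so a unique solution mod 1474144 exists.
Back-substitute for the Bézout coefficients:
1 = 13 − 6·2
1 = −6·119 + 55·13
1 = 55·132 − 61·119
1 = −61·1043 + 482·132
1 = 482·1175 − 543·1043
1 = −543·3393 + 1568·1175
1 = 1568·4568 − 2111·3393
1 = −2111·35369 + 16345·4568
1 = 16345·110675 − 51146·35369
1 = −51146·1474144 + 681243·110675
So 110675·(681243) ≡ 1 (mod 1474144), giving 110675⁻¹ ≡ 681243.
x ≡ 110675⁻¹·11575 ≡ 681243·11575 ≡ 191469 (mod 1474144).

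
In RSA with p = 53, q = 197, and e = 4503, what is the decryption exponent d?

1607

φ(n) = (p−1)(q−1) = 52·196 = 10192.
Need d with 4503·d ≡ 1 (mod 10192). Apply the extended Euclidean algorithm:
10192 = 2*4503 + 1186
4503 = 3*1186 + 945
1186 = 1*945 + 241
945 = 3*241 + 222
241 = 1*222 + 19
222 = 11*19 + 13
19 = 1*13 + 6
13 = 2*6 + 1
6 = 6*1 + 0
Back-substitute:
1 = 13 − 2·6
1 = −2·19 + 3·13
1 = 3·222 − 35·19
1 = −35·241 + 38·222
1 = 38·945 − 149·241
1 = −149·1186 + 187·945
1 = 187·4503 − 710·1186
1 = −710·10192 + 1607·4503
So 4503·1607 ≡ 1 (mod 10192), hence d = 1607.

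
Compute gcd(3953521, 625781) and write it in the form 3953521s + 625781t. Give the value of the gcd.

Apply Euclid's algorithm to 3953521 and 625781:
3953521 = 6*625781 + 198835
625781 = 3*198835 + 29276
198835 = 6*29276 + 23179
29276 = 1*23179 + 6097
23179 = 3*6097 + 4888
6097 = 1*4888 + 1209
4888 = 4*1209 + 52
1209 = 23*52 + 13
52 = 4*13 + 0
gcd(3953521, 625781) = 13.
Working backward:
13 = 1209 − 23·52
13 = −23·4888 + 93·1209
13 = 93·6097 − 116·4888
13 = −116·23179 + 441·6097
13 = 441·29276 − 557·23179
13 = −557·198835 + 3783·29276
13 = 3783·625781 − 11906·198835
13 = −11906·3953521 + 75219·625781
So 13 = (-11906)·3953521 + (75219)·625781.

13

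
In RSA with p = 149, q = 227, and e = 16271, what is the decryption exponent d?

φ(n) = (p−1)(q−1) = 148·226 = 33448.
Need d with 16271·d ≡ 1 (mod 33448). Apply the extended Euclidean algorithm:
33448 = 2×16271 + 906
16271 = 17×906 + 869
906 = 1×869 + 37
869 = 23×37 + 18
37 = 2×18 + 1
18 = 18×1 + 0
Back-substitute:
1 = 37 − 2·18
1 = −2·869 + 47·37
1 = 47·906 − 49·869
1 = −49·16271 + 880·906
1 = 880·33448 − 1809·16271
So 16271·(-1809) ≡ 1 (mod 33448), hence d ≡ -1809 ≡ 31639 (mod 33448).

31639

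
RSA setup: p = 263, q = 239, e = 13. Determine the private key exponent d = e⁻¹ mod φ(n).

φ(n) = (p−1)(q−1) = 262·238 = 62356.
Need d with 13·d ≡ 1 (mod 62356). Apply the extended Euclidean algorithm:
62356 = 4796×13 + 8
13 = 1×8 + 5
8 = 1×5 + 3
5 = 1×3 + 2
3 = 1×2 + 1
2 = 2×1 + 0
Back-substitute:
1 = 3 − 2
1 = −5 + 2·3
1 = 2·8 − 3·5
1 = −3·13 + 5·8
1 = 5·62356 − 23983·13
So 13·(-23983) ≡ 1 (mod 62356), hence d ≡ -23983 ≡ 38373 (mod 62356).

38373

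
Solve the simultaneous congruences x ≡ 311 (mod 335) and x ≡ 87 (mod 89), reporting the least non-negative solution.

23761

Write x = 311 + 335·k. Then 335·k ≡ 87 − 311 ≡ 43 (mod 89).
Need 335⁻¹ mod 89. Extended Euclid on (89, 68):
89 = 1*68 + 21
68 = 3*21 + 5
21 = 4*5 + 1
5 = 5*1 + 0
Back-substitute:
1 = 21 − 4·5
1 = −4·68 + 13·21
1 = 13·89 − 17·68
335⁻¹ ≡ 72 (mod 89), so k ≡ 72·43 ≡ 70 (mod 89).
x = 311 + 335·70 = 23761.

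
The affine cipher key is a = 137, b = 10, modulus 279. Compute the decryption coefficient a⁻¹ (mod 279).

167

Extended Euclidean algorithm:
279 = 2*137 + 5
137 = 27*5 + 2
5 = 2*2 + 1
2 = 2*1 + 0
Since gcd(137, 279) = 1, back-substitute to write 1 as a combination:
1 = 5 − 2·2
1 = −2·137 + 55·5
1 = 55·279 − 112·137
Hence 137⁻¹ ≡ -112 ≡ 167 (mod 279).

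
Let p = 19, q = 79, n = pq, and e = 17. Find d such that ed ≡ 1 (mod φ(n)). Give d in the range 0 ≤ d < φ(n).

φ(n) = (p−1)(q−1) = 18·78 = 1404.
Need d with 17·d ≡ 1 (mod 1404). Apply the extended Euclidean algorithm:
1404 = 82×17 + 10
17 = 1×10 + 7
10 = 1×7 + 3
7 = 2×3 + 1
3 = 3×1 + 0
Back-substitute:
1 = 7 − 2·3
1 = −2·10 + 3·7
1 = 3·17 − 5·10
1 = −5·1404 + 413·17
So 17·413 ≡ 1 (mod 1404), hence d = 413.

413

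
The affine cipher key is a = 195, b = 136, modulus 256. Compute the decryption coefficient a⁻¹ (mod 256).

gcd(256, 195) by repeated division:
256 = 1*195 + 61
195 = 3*61 + 12
61 = 5*12 + 1
12 = 12*1 + 0
Since gcd(195, 256) = 1, back-substitute to write 1 as a combination:
1 = 61 − 5·12
1 = −5·195 + 16·61
1 = 16·256 − 21·195
Thus 195·(-21) ≡ 1 (mod 256); reducing, -21 mod 256 = 235.

235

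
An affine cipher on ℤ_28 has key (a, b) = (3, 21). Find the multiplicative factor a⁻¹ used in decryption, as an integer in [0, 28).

19

Extended Euclidean algorithm:
28 = 9*3 + 1
3 = 3*1 + 0
Since gcd(3, 28) = 1, back-substitute to write 1 as a combination:
1 = 28 − 9·3
So 3·(-9) ≡ 1 (mod 28), and -9 ≡ 19 (mod 28).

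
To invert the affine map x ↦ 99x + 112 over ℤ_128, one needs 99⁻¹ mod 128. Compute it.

75

gcd(128, 99) by repeated division:
128 = 1×99 + 29
99 = 3×29 + 12
29 = 2×12 + 5
12 = 2×5 + 2
5 = 2×2 + 1
2 = 2×1 + 0
The gcd is 1. Working backward:
1 = 5 − 2·2
1 = −2·12 + 5·5
1 = 5·29 − 12·12
1 = −12·99 + 41·29
1 = 41·128 − 53·99
So 99·(-53) ≡ 1 (mod 128), and -53 ≡ 75 (mod 128).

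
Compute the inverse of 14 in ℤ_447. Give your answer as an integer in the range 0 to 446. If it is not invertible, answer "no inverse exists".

Extended Euclidean algorithm:
447 = 31×14 + 13
14 = 1×13 + 1
13 = 13×1 + 0
Since gcd(14, 447) = 1, back-substitute to write 1 as a combination:
1 = 14 − 13
1 = −447 + 32·14
So 14·32 ≡ 1 (mod 447).

32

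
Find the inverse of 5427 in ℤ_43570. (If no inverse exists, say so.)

Extended Euclidean algorithm:
43570 = 8·5427 + 154
5427 = 35·154 + 37
154 = 4·37 + 6
37 = 6·6 + 1
6 = 6·1 + 0
The gcd is 1. Working backward:
1 = 37 − 6·6
1 = −6·154 + 25·37
1 = 25·5427 − 881·154
1 = −881·43570 + 7073·5427
So 5427·7073 ≡ 1 (mod 43570).

7073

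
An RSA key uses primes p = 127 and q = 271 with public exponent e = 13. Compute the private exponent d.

2617

φ(n) = (p−1)(q−1) = 126·270 = 34020.
Need d with 13·d ≡ 1 (mod 34020). Apply the extended Euclidean algorithm:
34020 = 2616×13 + 12
13 = 1×12 + 1
12 = 12×1 + 0
Back-substitute:
1 = 13 − 12
1 = −34020 + 2617·13
So 13·2617 ≡ 1 (mod 34020), hence d = 2617.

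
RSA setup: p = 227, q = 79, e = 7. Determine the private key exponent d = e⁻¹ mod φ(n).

7555

φ(n) = (p−1)(q−1) = 226·78 = 17628.
Need d with 7·d ≡ 1 (mod 17628). Apply the extended Euclidean algorithm:
17628 = 2518·7 + 2
7 = 3·2 + 1
2 = 2·1 + 0
Back-substitute:
1 = 7 − 3·2
1 = −3·17628 + 7555·7
So 7·7555 ≡ 1 (mod 17628), hence d = 7555.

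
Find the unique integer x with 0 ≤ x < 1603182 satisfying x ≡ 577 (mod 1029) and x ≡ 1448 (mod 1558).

1289914

Write x = 577 + 1029·k. Then 1029·k ≡ 1448 − 577 ≡ 871 (mod 1558).
Need 1029⁻¹ mod 1558. Extended Euclid on (1558, 1029):
1558 = 1*1029 + 529
1029 = 1*529 + 500
529 = 1*500 + 29
500 = 17*29 + 7
29 = 4*7 + 1
7 = 7*1 + 0
Back-substitute:
1 = 29 − 4·7
1 = −4·500 + 69·29
1 = 69·529 − 73·500
1 = −73·1029 + 142·529
1 = 142·1558 − 215·1029
1029⁻¹ ≡ 1343 (mod 1558), so k ≡ 1343·871 ≡ 1253 (mod 1558).
x = 577 + 1029·1253 = 1289914.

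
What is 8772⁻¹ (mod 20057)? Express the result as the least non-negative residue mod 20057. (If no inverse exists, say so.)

Run Euclid on (20057, 8772):
20057 = 2×8772 + 2513
8772 = 3×2513 + 1233
2513 = 2×1233 + 47
1233 = 26×47 + 11
47 = 4×11 + 3
11 = 3×3 + 2
3 = 1×2 + 1
2 = 2×1 + 0
Since gcd(8772, 20057) = 1, back-substitute to write 1 as a combination:
1 = 3 − 2
1 = −11 + 4·3
1 = 4·47 − 17·11
1 = −17·1233 + 446·47
1 = 446·2513 − 909·1233
1 = −909·8772 + 3173·2513
1 = 3173·20057 − 7255·8772
So 8772·(-7255) ≡ 1 (mod 20057), and -7255 ≡ 12802 (mod 20057).

12802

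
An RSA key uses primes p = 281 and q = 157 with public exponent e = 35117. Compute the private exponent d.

φ(n) = (p−1)(q−1) = 280·156 = 43680.
Need d with 35117·d ≡ 1 (mod 43680). Apply the extended Euclidean algorithm:
43680 = 1*35117 + 8563
35117 = 4*8563 + 865
8563 = 9*865 + 778
865 = 1*778 + 87
778 = 8*87 + 82
87 = 1*82 + 5
82 = 16*5 + 2
5 = 2*2 + 1
2 = 2*1 + 0
Back-substitute:
1 = 5 − 2·2
1 = −2·82 + 33·5
1 = 33·87 − 35·82
1 = −35·778 + 313·87
1 = 313·865 − 348·778
1 = −348·8563 + 3445·865
1 = 3445·35117 − 14128·8563
1 = −14128·43680 + 17573·35117
So 35117·17573 ≡ 1 (mod 43680), hence d = 17573.

17573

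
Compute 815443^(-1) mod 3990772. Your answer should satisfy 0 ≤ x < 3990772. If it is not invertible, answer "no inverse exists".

2727887

Run Euclid on (3990772, 815443):
3990772 = 4×815443 + 729000
815443 = 1×729000 + 86443
729000 = 8×86443 + 37456
86443 = 2×37456 + 11531
37456 = 3×11531 + 2863
11531 = 4×2863 + 79
2863 = 36×79 + 19
79 = 4×19 + 3
19 = 6×3 + 1
3 = 3×1 + 0
Since gcd(815443, 3990772) = 1, back-substitute to write 1 as a combination:
1 = 19 − 6·3
1 = −6·79 + 25·19
1 = 25·2863 − 906·79
1 = −906·11531 + 3649·2863
1 = 3649·37456 − 11853·11531
1 = −11853·86443 + 27355·37456
1 = 27355·729000 − 230693·86443
1 = −230693·815443 + 258048·729000
1 = 258048·3990772 − 1262885·815443
Thus 815443·(-1262885) ≡ 1 (mod 3990772); reducing, -1262885 mod 3990772 = 2727887.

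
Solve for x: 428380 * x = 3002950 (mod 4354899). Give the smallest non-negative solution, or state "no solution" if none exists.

First find gcd(428380, 4354899):
4354899 = 10×428380 + 71099
428380 = 6×71099 + 1786
71099 = 39×1786 + 1445
1786 = 1×1445 + 341
1445 = 4×341 + 81
341 = 4×81 + 17
81 = 4×17 + 13
17 = 1×13 + 4
13 = 3×4 + 1
4 = 4×1 + 0
gcd = 1, so a unique solution mod 4354899 exists.
Back-substitute for the Bézout coefficients:
1 = 13 − 3·4
1 = −3·17 + 4·13
1 = 4·81 − 19·17
1 = −19·341 + 80·81
1 = 80·1445 − 339·341
1 = −339·1786 + 419·1445
1 = 419·71099 − 16680·1786
1 = −16680·428380 + 100499·71099
1 = 100499·4354899 − 1021670·428380
So 428380·(-1021670) ≡ 1 (mod 4354899), giving 428380⁻¹ ≡ 3333229.
x ≡ 428380⁻¹·3002950 ≡ 3333229·3002950 ≡ 2419000 (mod 4354899).

2419000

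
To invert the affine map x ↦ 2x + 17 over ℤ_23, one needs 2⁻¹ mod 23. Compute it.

12

Extended Euclidean algorithm:
23 = 11·2 + 1
2 = 2·1 + 0
gcd = 1, so the inverse exists. Back-substitute:
1 = 23 − 11·2
So 2·(-11) ≡ 1 (mod 23), and -11 ≡ 12 (mod 23).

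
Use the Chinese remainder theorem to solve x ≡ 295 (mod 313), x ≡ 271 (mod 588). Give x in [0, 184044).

135511

Write x = 295 + 313·k. Then 313·k ≡ 271 − 295 ≡ 564 (mod 588).
Need 313⁻¹ mod 588. Extended Euclid on (588, 313):
588 = 1·313 + 275
313 = 1·275 + 38
275 = 7·38 + 9
38 = 4·9 + 2
9 = 4·2 + 1
2 = 2·1 + 0
Back-substitute:
1 = 9 − 4·2
1 = −4·38 + 17·9
1 = 17·275 − 123·38
1 = −123·313 + 140·275
1 = 140·588 − 263·313
313⁻¹ ≡ 325 (mod 588), so k ≡ 325·564 ≡ 432 (mod 588).
x = 295 + 313·432 = 135511.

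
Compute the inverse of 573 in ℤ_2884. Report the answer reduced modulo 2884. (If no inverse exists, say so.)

1973

gcd(2884, 573) by repeated division:
2884 = 5×573 + 19
573 = 30×19 + 3
19 = 6×3 + 1
3 = 3×1 + 0
Since gcd(573, 2884) = 1, back-substitute to write 1 as a combination:
1 = 19 − 6·3
1 = −6·573 + 181·19
1 = 181·2884 − 911·573
So 573·(-911) ≡ 1 (mod 2884), and -911 ≡ 1973 (mod 2884).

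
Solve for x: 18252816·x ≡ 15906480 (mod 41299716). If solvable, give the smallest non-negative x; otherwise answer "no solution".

First find gcd(18252816, 41299716):
41299716 = 2×18252816 + 4794084
18252816 = 3×4794084 + 3870564
4794084 = 1×3870564 + 923520
3870564 = 4×923520 + 176484
923520 = 5×176484 + 41100
176484 = 4×41100 + 12084
41100 = 3×12084 + 4848
12084 = 2×4848 + 2388
4848 = 2×2388 + 72
2388 = 33×72 + 12
72 = 6×12 + 0
gcd = 12 and 12 | 15906480, so solutions exist. Divide through by 12: 1521068x ≡ 1325540 (mod 3441643).
Now find 1521068⁻¹ mod 3441643:
3441643 = 2*1521068 + 399507
1521068 = 3*399507 + 322547
399507 = 1*322547 + 76960
322547 = 4*76960 + 14707
76960 = 5*14707 + 3425
14707 = 4*3425 + 1007
3425 = 3*1007 + 404
1007 = 2*404 + 199
404 = 2*199 + 6
199 = 33*6 + 1
6 = 6*1 + 0
Back-substitute:
1 = 199 − 33·6
1 = −33·404 + 67·199
1 = 67·1007 − 167·404
1 = −167·3425 + 568·1007
1 = 568·14707 − 2439·3425
1 = −2439·76960 + 12763·14707
1 = 12763·322547 − 53491·76960
1 = −53491·399507 + 66254·322547
1 = 66254·1521068 − 252253·399507
1 = −252253·3441643 + 570760·1521068
So 1521068⁻¹ ≡ 570760 (mod 3441643).
Then x ≡ 570760·1325540 ≡ 2596282 (mod 3441643); the smallest non-negative solution is x = 2596282.

2596282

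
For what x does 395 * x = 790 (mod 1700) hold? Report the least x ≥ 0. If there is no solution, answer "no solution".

2

First find gcd(395, 1700):
1700 = 4*395 + 120
395 = 3*120 + 35
120 = 3*35 + 15
35 = 2*15 + 5
15 = 3*5 + 0
gcd = 5 and 5 | 790, so solutions exist. Divide through by 5: 79x ≡ 158 (mod 340).
Now find 79⁻¹ mod 340:
340 = 4·79 + 24
79 = 3·24 + 7
24 = 3·7 + 3
7 = 2·3 + 1
3 = 3·1 + 0
Back-substitute:
1 = 7 − 2·3
1 = −2·24 + 7·7
1 = 7·79 − 23·24
1 = −23·340 + 99·79
So 79⁻¹ ≡ 99 (mod 340).
Then x ≡ 99·158 ≡ 2 (mod 340); the smallest non-negative solution is x = 2.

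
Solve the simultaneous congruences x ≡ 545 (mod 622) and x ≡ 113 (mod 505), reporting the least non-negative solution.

46573

Write x = 545 + 622·k. Then 622·k ≡ 113 − 545 ≡ 73 (mod 505).
Need 622⁻¹ mod 505. Extended Euclid on (505, 117):
505 = 4×117 + 37
117 = 3×37 + 6
37 = 6×6 + 1
6 = 6×1 + 0
Back-substitute:
1 = 37 − 6·6
1 = −6·117 + 19·37
1 = 19·505 − 82·117
622⁻¹ ≡ 423 (mod 505), so k ≡ 423·73 ≡ 74 (mod 505).
x = 545 + 622·74 = 46573.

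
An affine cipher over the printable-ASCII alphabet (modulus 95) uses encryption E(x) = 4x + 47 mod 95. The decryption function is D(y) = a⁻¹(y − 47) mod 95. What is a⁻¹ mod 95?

24

Apply the Euclidean algorithm to 95 and 4:
95 = 23·4 + 3
4 = 1·3 + 1
3 = 3·1 + 0
The gcd is 1. Working backward:
1 = 4 − 3
1 = −95 + 24·4
So 4·24 ≡ 1 (mod 95).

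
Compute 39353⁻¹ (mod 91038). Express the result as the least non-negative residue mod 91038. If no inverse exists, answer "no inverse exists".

Apply the Euclidean algorithm to 91038 and 39353:
91038 = 2·39353 + 12332
39353 = 3·12332 + 2357
12332 = 5·2357 + 547
2357 = 4·547 + 169
547 = 3·169 + 40
169 = 4·40 + 9
40 = 4·9 + 4
9 = 2·4 + 1
4 = 4·1 + 0
gcd = 1, so the inverse exists. Back-substitute:
1 = 9 − 2·4
1 = −2·40 + 9·9
1 = 9·169 − 38·40
1 = −38·547 + 123·169
1 = 123·2357 − 530·547
1 = −530·12332 + 2773·2357
1 = 2773·39353 − 8849·12332
1 = −8849·91038 + 20471·39353
So 39353·20471 ≡ 1 (mod 91038).

20471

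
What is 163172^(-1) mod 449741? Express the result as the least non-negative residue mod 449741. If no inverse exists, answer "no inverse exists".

Run Euclid on (449741, 163172):
449741 = 2*163172 + 123397
163172 = 1*123397 + 39775
123397 = 3*39775 + 4072
39775 = 9*4072 + 3127
4072 = 1*3127 + 945
3127 = 3*945 + 292
945 = 3*292 + 69
292 = 4*69 + 16
69 = 4*16 + 5
16 = 3*5 + 1
5 = 5*1 + 0
gcd = 1, so the inverse exists. Back-substitute:
1 = 16 − 3·5
1 = −3·69 + 13·16
1 = 13·292 − 55·69
1 = −55·945 + 178·292
1 = 178·3127 − 589·945
1 = −589·4072 + 767·3127
1 = 767·39775 − 7492·4072
1 = −7492·123397 + 23243·39775
1 = 23243·163172 − 30735·123397
1 = −30735·449741 + 84713·163172
So 163172·84713 ≡ 1 (mod 449741).

84713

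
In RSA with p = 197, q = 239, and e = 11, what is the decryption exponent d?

16963

φ(n) = (p−1)(q−1) = 196·238 = 46648.
Need d with 11·d ≡ 1 (mod 46648). Apply the extended Euclidean algorithm:
46648 = 4240*11 + 8
11 = 1*8 + 3
8 = 2*3 + 2
3 = 1*2 + 1
2 = 2*1 + 0
Back-substitute:
1 = 3 − 2
1 = −8 + 3·3
1 = 3·11 − 4·8
1 = −4·46648 + 16963·11
So 11·16963 ≡ 1 (mod 46648), hence d = 16963.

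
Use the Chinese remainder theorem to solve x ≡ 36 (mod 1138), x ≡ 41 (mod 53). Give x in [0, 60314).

Write x = 36 + 1138·k. Then 1138·k ≡ 41 − 36 ≡ 5 (mod 53).
Need 1138⁻¹ mod 53. Extended Euclid on (53, 25):
53 = 2·25 + 3
25 = 8·3 + 1
3 = 3·1 + 0
Back-substitute:
1 = 25 − 8·3
1 = −8·53 + 17·25
1138⁻¹ ≡ 17 (mod 53), so k ≡ 17·5 ≡ 32 (mod 53).
x = 36 + 1138·32 = 36452.

36452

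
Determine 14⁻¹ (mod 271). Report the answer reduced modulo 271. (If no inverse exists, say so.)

Apply the Euclidean algorithm to 271 and 14:
271 = 19·14 + 5
14 = 2·5 + 4
5 = 1·4 + 1
4 = 4·1 + 0
gcd = 1, so the inverse exists. Back-substitute:
1 = 5 − 4
1 = −14 + 3·5
1 = 3·271 − 58·14
Hence 14⁻¹ ≡ -58 ≡ 213 (mod 271).

213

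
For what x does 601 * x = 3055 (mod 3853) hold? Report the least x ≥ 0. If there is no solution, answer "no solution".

First find gcd(601, 3853):
3853 = 6·601 + 247
601 = 2·247 + 107
247 = 2·107 + 33
107 = 3·33 + 8
33 = 4·8 + 1
8 = 8·1 + 0
gcd = 1, so a unique solution mod 3853 exists.
Back-substitute for the Bézout coefficients:
1 = 33 − 4·8
1 = −4·107 + 13·33
1 = 13·247 − 30·107
1 = −30·601 + 73·247
1 = 73·3853 − 468·601
So 601·(-468) ≡ 1 (mod 3853), giving 601⁻¹ ≡ 3385.
x ≡ 601⁻¹·3055 ≡ 3385·3055 ≡ 3576 (mod 3853).

3576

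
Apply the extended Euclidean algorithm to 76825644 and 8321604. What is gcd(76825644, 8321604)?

12

Apply Euclid's algorithm to 76825644 and 8321604:
76825644 = 9×8321604 + 1931208
8321604 = 4×1931208 + 596772
1931208 = 3×596772 + 140892
596772 = 4×140892 + 33204
140892 = 4×33204 + 8076
33204 = 4×8076 + 900
8076 = 8×900 + 876
900 = 1×876 + 24
876 = 36×24 + 12
24 = 2×12 + 0
gcd(76825644, 8321604) = 12.
Back-substituting:
12 = 876 − 36·24
12 = −36·900 + 37·876
12 = 37·8076 − 332·900
12 = −332·33204 + 1365·8076
12 = 1365·140892 − 5792·33204
12 = −5792·596772 + 24533·140892
12 = 24533·1931208 − 79391·596772
12 = −79391·8321604 + 342097·1931208
12 = 342097·76825644 − 3158264·8321604
So 12 = (342097)·76825644 + (-3158264)·8321604.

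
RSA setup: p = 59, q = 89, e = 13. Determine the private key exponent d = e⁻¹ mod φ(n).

φ(n) = (p−1)(q−1) = 58·88 = 5104.
Need d with 13·d ≡ 1 (mod 5104). Apply the extended Euclidean algorithm:
5104 = 392×13 + 8
13 = 1×8 + 5
8 = 1×5 + 3
5 = 1×3 + 2
3 = 1×2 + 1
2 = 2×1 + 0
Back-substitute:
1 = 3 − 2
1 = −5 + 2·3
1 = 2·8 − 3·5
1 = −3·13 + 5·8
1 = 5·5104 − 1963·13
So 13·(-1963) ≡ 1 (mod 5104), hence d ≡ -1963 ≡ 3141 (mod 5104).

3141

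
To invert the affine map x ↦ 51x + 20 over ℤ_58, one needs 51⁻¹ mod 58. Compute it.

33

Apply the Euclidean algorithm to 58 and 51:
58 = 1×51 + 7
51 = 7×7 + 2
7 = 3×2 + 1
2 = 2×1 + 0
gcd = 1, so the inverse exists. Back-substitute:
1 = 7 − 3·2
1 = −3·51 + 22·7
1 = 22·58 − 25·51
So 51·(-25) ≡ 1 (mod 58), and -25 ≡ 33 (mod 58).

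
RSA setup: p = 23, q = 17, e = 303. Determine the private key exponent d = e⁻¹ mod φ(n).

φ(n) = (p−1)(q−1) = 22·16 = 352.
Need d with 303·d ≡ 1 (mod 352). Apply the extended Euclidean algorithm:
352 = 1×303 + 49
303 = 6×49 + 9
49 = 5×9 + 4
9 = 2×4 + 1
4 = 4×1 + 0
Back-substitute:
1 = 9 − 2·4
1 = −2·49 + 11·9
1 = 11·303 − 68·49
1 = −68·352 + 79·303
So 303·79 ≡ 1 (mod 352), hence d = 79.

79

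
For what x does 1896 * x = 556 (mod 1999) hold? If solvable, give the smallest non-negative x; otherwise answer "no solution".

1489

First find gcd(1896, 1999):
1999 = 1*1896 + 103
1896 = 18*103 + 42
103 = 2*42 + 19
42 = 2*19 + 4
19 = 4*4 + 3
4 = 1*3 + 1
3 = 3*1 + 0
gcd = 1, so a unique solution mod 1999 exists.
Back-substitute for the Bézout coefficients:
1 = 4 − 3
1 = −19 + 5·4
1 = 5·42 − 11·19
1 = −11·103 + 27·42
1 = 27·1896 − 497·103
1 = −497·1999 + 524·1896
So 1896·(524) ≡ 1 (mod 1999), giving 1896⁻¹ ≡ 524.
x ≡ 1896⁻¹·556 ≡ 524·556 ≡ 1489 (mod 1999).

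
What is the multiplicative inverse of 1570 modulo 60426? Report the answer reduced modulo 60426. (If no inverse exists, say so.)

no inverse exists

Compute gcd(1570, 60426):
60426 = 38×1570 + 766
1570 = 2×766 + 38
766 = 20×38 + 6
38 = 6×6 + 2
6 = 3×2 + 0
gcd(1570, 60426) = 2 ≠ 1, so 1570 has no multiplicative inverse modulo 60426.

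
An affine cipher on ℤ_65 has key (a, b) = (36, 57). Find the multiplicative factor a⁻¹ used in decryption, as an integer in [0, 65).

Apply the Euclidean algorithm to 65 and 36:
65 = 1×36 + 29
36 = 1×29 + 7
29 = 4×7 + 1
7 = 7×1 + 0
gcd = 1, so the inverse exists. Back-substitute:
1 = 29 − 4·7
1 = −4·36 + 5·29
1 = 5·65 − 9·36
Hence 36⁻¹ ≡ -9 ≡ 56 (mod 65).

56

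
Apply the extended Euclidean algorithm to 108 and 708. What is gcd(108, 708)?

Euclidean algorithm:
708 = 6*108 + 60
108 = 1*60 + 48
60 = 1*48 + 12
48 = 4*12 + 0
gcd(108, 708) = 12.
Express as a combination:
12 = 60 − 48
12 = −108 + 2·60
12 = 2·708 − 13·108
So 12 = (2)·708 + (-13)·108.

12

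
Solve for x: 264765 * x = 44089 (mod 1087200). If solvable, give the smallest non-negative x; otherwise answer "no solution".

no solution

gcd(264765, 1087200):
1087200 = 4*264765 + 28140
264765 = 9*28140 + 11505
28140 = 2*11505 + 5130
11505 = 2*5130 + 1245
5130 = 4*1245 + 150
1245 = 8*150 + 45
150 = 3*45 + 15
45 = 3*15 + 0
gcd = 15, but 15 ∤ 44089, so the congruence has no solution.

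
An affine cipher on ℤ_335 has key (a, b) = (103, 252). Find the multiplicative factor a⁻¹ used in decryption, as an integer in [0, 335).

Apply the Euclidean algorithm to 335 and 103:
335 = 3·103 + 26
103 = 3·26 + 25
26 = 1·25 + 1
25 = 25·1 + 0
Since gcd(103, 335) = 1, back-substitute to write 1 as a combination:
1 = 26 − 25
1 = −103 + 4·26
1 = 4·335 − 13·103
Hence 103⁻¹ ≡ -13 ≡ 322 (mod 335).

322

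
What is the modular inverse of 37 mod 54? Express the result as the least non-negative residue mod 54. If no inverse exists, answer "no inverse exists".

19

Run Euclid on (54, 37):
54 = 1×37 + 17
37 = 2×17 + 3
17 = 5×3 + 2
3 = 1×2 + 1
2 = 2×1 + 0
Since gcd(37, 54) = 1, back-substitute to write 1 as a combination:
1 = 3 − 2
1 = −17 + 6·3
1 = 6·37 − 13·17
1 = −13·54 + 19·37
So 37·19 ≡ 1 (mod 54).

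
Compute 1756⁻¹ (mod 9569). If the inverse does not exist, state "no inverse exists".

7580

Run Euclid on (9569, 1756):
9569 = 5·1756 + 789
1756 = 2·789 + 178
789 = 4·178 + 77
178 = 2·77 + 24
77 = 3·24 + 5
24 = 4·5 + 4
5 = 1·4 + 1
4 = 4·1 + 0
Since gcd(1756, 9569) = 1, back-substitute to write 1 as a combination:
1 = 5 − 4
1 = −24 + 5·5
1 = 5·77 − 16·24
1 = −16·178 + 37·77
1 = 37·789 − 164·178
1 = −164·1756 + 365·789
1 = 365·9569 − 1989·1756
Hence 1756⁻¹ ≡ -1989 ≡ 7580 (mod 9569).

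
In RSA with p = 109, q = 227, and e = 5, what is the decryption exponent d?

φ(n) = (p−1)(q−1) = 108·226 = 24408.
Need d with 5·d ≡ 1 (mod 24408). Apply the extended Euclidean algorithm:
24408 = 4881·5 + 3
5 = 1·3 + 2
3 = 1·2 + 1
2 = 2·1 + 0
Back-substitute:
1 = 3 − 2
1 = −5 + 2·3
1 = 2·24408 − 9763·5
So 5·(-9763) ≡ 1 (mod 24408), hence d ≡ -9763 ≡ 14645 (mod 24408).

14645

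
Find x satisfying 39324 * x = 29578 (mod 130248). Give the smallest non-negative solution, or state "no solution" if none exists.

no solution

gcd(39324, 130248):
130248 = 3×39324 + 12276
39324 = 3×12276 + 2496
12276 = 4×2496 + 2292
2496 = 1×2292 + 204
2292 = 11×204 + 48
204 = 4×48 + 12
48 = 4×12 + 0
gcd = 12, but 12 ∤ 29578, so the congruence has no solution.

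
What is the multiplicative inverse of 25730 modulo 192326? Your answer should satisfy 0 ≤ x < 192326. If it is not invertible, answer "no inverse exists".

no inverse exists

Compute gcd(25730, 192326):
192326 = 7*25730 + 12216
25730 = 2*12216 + 1298
12216 = 9*1298 + 534
1298 = 2*534 + 230
534 = 2*230 + 74
230 = 3*74 + 8
74 = 9*8 + 2
8 = 4*2 + 0
gcd(25730, 192326) = 2 ≠ 1, so 25730 has no multiplicative inverse modulo 192326.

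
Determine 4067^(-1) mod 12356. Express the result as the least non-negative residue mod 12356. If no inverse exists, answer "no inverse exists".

7015

gcd(12356, 4067) by repeated division:
12356 = 3×4067 + 155
4067 = 26×155 + 37
155 = 4×37 + 7
37 = 5×7 + 2
7 = 3×2 + 1
2 = 2×1 + 0
The gcd is 1. Working backward:
1 = 7 − 3·2
1 = −3·37 + 16·7
1 = 16·155 − 67·37
1 = −67·4067 + 1758·155
1 = 1758·12356 − 5341·4067
Thus 4067·(-5341) ≡ 1 (mod 12356); reducing, -5341 mod 12356 = 7015.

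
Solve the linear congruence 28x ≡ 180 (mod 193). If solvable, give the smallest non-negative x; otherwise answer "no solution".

34

First find gcd(28, 193):
193 = 6×28 + 25
28 = 1×25 + 3
25 = 8×3 + 1
3 = 3×1 + 0
gcd = 1, so a unique solution mod 193 exists.
Back-substitute for the Bézout coefficients:
1 = 25 − 8·3
1 = −8·28 + 9·25
1 = 9·193 − 62·28
So 28·(-62) ≡ 1 (mod 193), giving 28⁻¹ ≡ 131.
x ≡ 28⁻¹·180 ≡ 131·180 ≡ 34 (mod 193).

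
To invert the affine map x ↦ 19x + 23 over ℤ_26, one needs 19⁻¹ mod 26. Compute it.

11

Run Euclid on (26, 19):
26 = 1*19 + 7
19 = 2*7 + 5
7 = 1*5 + 2
5 = 2*2 + 1
2 = 2*1 + 0
The gcd is 1. Working backward:
1 = 5 − 2·2
1 = −2·7 + 3·5
1 = 3·19 − 8·7
1 = −8·26 + 11·19
So 19·11 ≡ 1 (mod 26).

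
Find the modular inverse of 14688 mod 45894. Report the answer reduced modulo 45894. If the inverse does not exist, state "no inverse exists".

Euclidean algorithm on 45894, 14688:
45894 = 3×14688 + 1830
14688 = 8×1830 + 48
1830 = 38×48 + 6
48 = 8×6 + 0
The gcd is 6, not 1, hence no inverse exists.

no inverse exists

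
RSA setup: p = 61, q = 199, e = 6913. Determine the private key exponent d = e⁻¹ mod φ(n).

φ(n) = (p−1)(q−1) = 60·198 = 11880.
Need d with 6913·d ≡ 1 (mod 11880). Apply the extended Euclidean algorithm:
11880 = 1*6913 + 4967
6913 = 1*4967 + 1946
4967 = 2*1946 + 1075
1946 = 1*1075 + 871
1075 = 1*871 + 204
871 = 4*204 + 55
204 = 3*55 + 39
55 = 1*39 + 16
39 = 2*16 + 7
16 = 2*7 + 2
7 = 3*2 + 1
2 = 2*1 + 0
Back-substitute:
1 = 7 − 3·2
1 = −3·16 + 7·7
1 = 7·39 − 17·16
1 = −17·55 + 24·39
1 = 24·204 − 89·55
1 = −89·871 + 380·204
1 = 380·1075 − 469·871
1 = −469·1946 + 849·1075
1 = 849·4967 − 2167·1946
1 = −2167·6913 + 3016·4967
1 = 3016·11880 − 5183·6913
So 6913·(-5183) ≡ 1 (mod 11880), hence d ≡ -5183 ≡ 6697 (mod 11880).

6697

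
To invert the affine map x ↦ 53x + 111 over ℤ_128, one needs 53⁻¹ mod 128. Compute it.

Run Euclid on (128, 53):
128 = 2*53 + 22
53 = 2*22 + 9
22 = 2*9 + 4
9 = 2*4 + 1
4 = 4*1 + 0
The gcd is 1. Working backward:
1 = 9 − 2·4
1 = −2·22 + 5·9
1 = 5·53 − 12·22
1 = −12·128 + 29·53
So 53·29 ≡ 1 (mod 128).

29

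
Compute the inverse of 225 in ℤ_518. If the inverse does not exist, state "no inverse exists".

99

Run Euclid on (518, 225):
518 = 2·225 + 68
225 = 3·68 + 21
68 = 3·21 + 5
21 = 4·5 + 1
5 = 5·1 + 0
The gcd is 1. Working backward:
1 = 21 − 4·5
1 = −4·68 + 13·21
1 = 13·225 − 43·68
1 = −43·518 + 99·225
So 225·99 ≡ 1 (mod 518).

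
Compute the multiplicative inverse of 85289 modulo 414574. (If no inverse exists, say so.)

Run Euclid on (414574, 85289):
414574 = 4×85289 + 73418
85289 = 1×73418 + 11871
73418 = 6×11871 + 2192
11871 = 5×2192 + 911
2192 = 2×911 + 370
911 = 2×370 + 171
370 = 2×171 + 28
171 = 6×28 + 3
28 = 9×3 + 1
3 = 3×1 + 0
gcd = 1, so the inverse exists. Back-substitute:
1 = 28 − 9·3
1 = −9·171 + 55·28
1 = 55·370 − 119·171
1 = −119·911 + 293·370
1 = 293·2192 − 705·911
1 = −705·11871 + 3818·2192
1 = 3818·73418 − 23613·11871
1 = −23613·85289 + 27431·73418
1 = 27431·414574 − 133337·85289
So 85289·(-133337) ≡ 1 (mod 414574), and -133337 ≡ 281237 (mod 414574).

281237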